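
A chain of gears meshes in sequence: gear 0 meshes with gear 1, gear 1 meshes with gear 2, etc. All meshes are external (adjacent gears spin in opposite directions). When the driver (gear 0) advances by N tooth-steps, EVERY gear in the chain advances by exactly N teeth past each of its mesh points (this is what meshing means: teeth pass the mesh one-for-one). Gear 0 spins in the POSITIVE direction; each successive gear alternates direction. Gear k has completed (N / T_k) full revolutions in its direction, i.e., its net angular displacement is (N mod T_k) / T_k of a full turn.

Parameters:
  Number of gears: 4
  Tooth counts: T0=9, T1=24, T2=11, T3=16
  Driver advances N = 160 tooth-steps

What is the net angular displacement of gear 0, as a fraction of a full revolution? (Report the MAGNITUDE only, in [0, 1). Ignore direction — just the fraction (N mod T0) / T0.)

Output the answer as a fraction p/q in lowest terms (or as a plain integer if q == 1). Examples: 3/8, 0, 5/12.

Chain of 4 gears, tooth counts: [9, 24, 11, 16]
  gear 0: T0=9, direction=positive, advance = 160 mod 9 = 7 teeth = 7/9 turn
  gear 1: T1=24, direction=negative, advance = 160 mod 24 = 16 teeth = 16/24 turn
  gear 2: T2=11, direction=positive, advance = 160 mod 11 = 6 teeth = 6/11 turn
  gear 3: T3=16, direction=negative, advance = 160 mod 16 = 0 teeth = 0/16 turn
Gear 0: 160 mod 9 = 7
Fraction = 7 / 9 = 7/9 (gcd(7,9)=1) = 7/9

Answer: 7/9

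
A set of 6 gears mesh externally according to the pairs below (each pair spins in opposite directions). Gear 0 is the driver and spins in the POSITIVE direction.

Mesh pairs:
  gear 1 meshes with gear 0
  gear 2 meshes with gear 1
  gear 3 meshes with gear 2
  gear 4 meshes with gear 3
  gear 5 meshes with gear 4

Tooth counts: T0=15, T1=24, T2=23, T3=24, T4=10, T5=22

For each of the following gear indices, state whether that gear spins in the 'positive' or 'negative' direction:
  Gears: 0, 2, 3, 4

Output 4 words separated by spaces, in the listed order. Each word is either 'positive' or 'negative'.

Gear 0 (driver): positive (depth 0)
  gear 1: meshes with gear 0 -> depth 1 -> negative (opposite of gear 0)
  gear 2: meshes with gear 1 -> depth 2 -> positive (opposite of gear 1)
  gear 3: meshes with gear 2 -> depth 3 -> negative (opposite of gear 2)
  gear 4: meshes with gear 3 -> depth 4 -> positive (opposite of gear 3)
  gear 5: meshes with gear 4 -> depth 5 -> negative (opposite of gear 4)
Queried indices 0, 2, 3, 4 -> positive, positive, negative, positive

Answer: positive positive negative positive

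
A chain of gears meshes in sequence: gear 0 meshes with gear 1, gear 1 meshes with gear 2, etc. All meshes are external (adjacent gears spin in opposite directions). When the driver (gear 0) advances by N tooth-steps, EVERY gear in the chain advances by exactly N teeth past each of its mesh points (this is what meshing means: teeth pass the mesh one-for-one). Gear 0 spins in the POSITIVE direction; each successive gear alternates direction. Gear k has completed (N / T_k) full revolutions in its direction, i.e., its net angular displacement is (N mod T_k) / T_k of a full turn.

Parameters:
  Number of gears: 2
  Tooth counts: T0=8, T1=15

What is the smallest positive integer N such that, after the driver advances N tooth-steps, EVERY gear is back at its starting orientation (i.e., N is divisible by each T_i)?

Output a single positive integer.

Answer: 120

Derivation:
Gear k returns to start when N is a multiple of T_k.
All gears at start simultaneously when N is a common multiple of [8, 15]; the smallest such N is lcm(8, 15).
Start: lcm = T0 = 8
Fold in T1=15: gcd(8, 15) = 1; lcm(8, 15) = 8 * 15 / 1 = 120 / 1 = 120
Full cycle length = 120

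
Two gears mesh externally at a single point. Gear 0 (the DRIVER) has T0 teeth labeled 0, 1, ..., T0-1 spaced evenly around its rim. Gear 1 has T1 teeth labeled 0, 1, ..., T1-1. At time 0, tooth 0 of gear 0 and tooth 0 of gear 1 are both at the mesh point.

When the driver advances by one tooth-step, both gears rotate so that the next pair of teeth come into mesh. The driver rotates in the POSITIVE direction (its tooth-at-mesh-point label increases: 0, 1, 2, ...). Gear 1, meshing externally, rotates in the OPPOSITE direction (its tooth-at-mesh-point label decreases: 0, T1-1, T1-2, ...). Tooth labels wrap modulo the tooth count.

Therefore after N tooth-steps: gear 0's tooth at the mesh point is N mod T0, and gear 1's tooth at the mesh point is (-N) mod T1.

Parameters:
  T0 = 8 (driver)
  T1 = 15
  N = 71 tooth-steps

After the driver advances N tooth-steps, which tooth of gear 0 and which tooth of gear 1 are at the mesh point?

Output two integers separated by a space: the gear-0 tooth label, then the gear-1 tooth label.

Answer: 7 4

Derivation:
Gear 0 (driver, T0=8): tooth at mesh = N mod T0
  71 = 8 * 8 + 7, so 71 mod 8 = 7
  gear 0 tooth = 7
Gear 1 (driven, T1=15): tooth at mesh = (-N) mod T1
  71 = 4 * 15 + 11, so 71 mod 15 = 11
  (-71) mod 15 = (-11) mod 15 = 15 - 11 = 4
Mesh after 71 steps: gear-0 tooth 7 meets gear-1 tooth 4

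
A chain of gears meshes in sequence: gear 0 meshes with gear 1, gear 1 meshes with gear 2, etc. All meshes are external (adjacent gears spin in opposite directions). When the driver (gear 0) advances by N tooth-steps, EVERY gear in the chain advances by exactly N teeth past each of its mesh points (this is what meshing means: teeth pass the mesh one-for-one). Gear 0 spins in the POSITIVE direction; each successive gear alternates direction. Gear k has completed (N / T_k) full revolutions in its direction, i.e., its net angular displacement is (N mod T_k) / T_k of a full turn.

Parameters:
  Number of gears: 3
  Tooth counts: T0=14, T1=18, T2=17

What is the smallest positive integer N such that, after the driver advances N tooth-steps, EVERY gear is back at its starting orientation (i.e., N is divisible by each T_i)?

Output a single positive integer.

Gear k returns to start when N is a multiple of T_k.
All gears at start simultaneously when N is a common multiple of [14, 18, 17]; the smallest such N is lcm(14, 18, 17).
Start: lcm = T0 = 14
Fold in T1=18: gcd(14, 18) = 2; lcm(14, 18) = 14 * 18 / 2 = 252 / 2 = 126
Fold in T2=17: gcd(126, 17) = 1; lcm(126, 17) = 126 * 17 / 1 = 2142 / 1 = 2142
Full cycle length = 2142

Answer: 2142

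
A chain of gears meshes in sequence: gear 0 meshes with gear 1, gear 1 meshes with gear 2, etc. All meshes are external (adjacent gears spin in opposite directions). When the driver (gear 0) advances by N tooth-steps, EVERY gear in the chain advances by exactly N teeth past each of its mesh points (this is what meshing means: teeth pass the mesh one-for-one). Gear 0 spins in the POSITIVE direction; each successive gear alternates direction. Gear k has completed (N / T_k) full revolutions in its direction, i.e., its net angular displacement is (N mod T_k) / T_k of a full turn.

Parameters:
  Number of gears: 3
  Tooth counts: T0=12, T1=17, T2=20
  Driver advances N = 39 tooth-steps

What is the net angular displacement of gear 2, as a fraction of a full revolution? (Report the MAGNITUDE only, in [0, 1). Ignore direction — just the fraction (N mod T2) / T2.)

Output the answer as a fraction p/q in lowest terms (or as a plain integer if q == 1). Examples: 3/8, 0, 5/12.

Answer: 19/20

Derivation:
Chain of 3 gears, tooth counts: [12, 17, 20]
  gear 0: T0=12, direction=positive, advance = 39 mod 12 = 3 teeth = 3/12 turn
  gear 1: T1=17, direction=negative, advance = 39 mod 17 = 5 teeth = 5/17 turn
  gear 2: T2=20, direction=positive, advance = 39 mod 20 = 19 teeth = 19/20 turn
Gear 2: 39 mod 20 = 19
Fraction = 19 / 20 = 19/20 (gcd(19,20)=1) = 19/20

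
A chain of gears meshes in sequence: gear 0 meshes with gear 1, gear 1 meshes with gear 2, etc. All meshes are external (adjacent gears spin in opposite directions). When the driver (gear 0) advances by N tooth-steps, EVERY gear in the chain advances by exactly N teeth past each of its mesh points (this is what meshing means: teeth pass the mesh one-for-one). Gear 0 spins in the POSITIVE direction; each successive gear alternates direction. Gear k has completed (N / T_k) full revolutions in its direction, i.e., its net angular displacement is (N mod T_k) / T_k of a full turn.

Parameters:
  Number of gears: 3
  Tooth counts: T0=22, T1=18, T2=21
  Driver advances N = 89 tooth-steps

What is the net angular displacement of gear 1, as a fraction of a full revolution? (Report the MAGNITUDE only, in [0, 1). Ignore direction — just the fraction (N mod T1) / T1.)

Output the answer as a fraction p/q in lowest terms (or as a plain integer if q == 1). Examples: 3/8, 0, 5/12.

Chain of 3 gears, tooth counts: [22, 18, 21]
  gear 0: T0=22, direction=positive, advance = 89 mod 22 = 1 teeth = 1/22 turn
  gear 1: T1=18, direction=negative, advance = 89 mod 18 = 17 teeth = 17/18 turn
  gear 2: T2=21, direction=positive, advance = 89 mod 21 = 5 teeth = 5/21 turn
Gear 1: 89 mod 18 = 17
Fraction = 17 / 18 = 17/18 (gcd(17,18)=1) = 17/18

Answer: 17/18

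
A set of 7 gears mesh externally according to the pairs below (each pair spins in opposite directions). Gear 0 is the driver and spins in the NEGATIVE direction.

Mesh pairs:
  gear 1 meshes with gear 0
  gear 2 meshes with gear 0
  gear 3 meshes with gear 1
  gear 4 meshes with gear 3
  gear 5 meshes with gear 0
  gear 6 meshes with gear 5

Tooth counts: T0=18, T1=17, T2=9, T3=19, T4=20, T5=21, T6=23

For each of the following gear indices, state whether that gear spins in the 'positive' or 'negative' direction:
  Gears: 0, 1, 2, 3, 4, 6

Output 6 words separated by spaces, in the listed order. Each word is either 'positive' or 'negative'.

Gear 0 (driver): negative (depth 0)
  gear 1: meshes with gear 0 -> depth 1 -> positive (opposite of gear 0)
  gear 2: meshes with gear 0 -> depth 1 -> positive (opposite of gear 0)
  gear 3: meshes with gear 1 -> depth 2 -> negative (opposite of gear 1)
  gear 4: meshes with gear 3 -> depth 3 -> positive (opposite of gear 3)
  gear 5: meshes with gear 0 -> depth 1 -> positive (opposite of gear 0)
  gear 6: meshes with gear 5 -> depth 2 -> negative (opposite of gear 5)
Queried indices 0, 1, 2, 3, 4, 6 -> negative, positive, positive, negative, positive, negative

Answer: negative positive positive negative positive negative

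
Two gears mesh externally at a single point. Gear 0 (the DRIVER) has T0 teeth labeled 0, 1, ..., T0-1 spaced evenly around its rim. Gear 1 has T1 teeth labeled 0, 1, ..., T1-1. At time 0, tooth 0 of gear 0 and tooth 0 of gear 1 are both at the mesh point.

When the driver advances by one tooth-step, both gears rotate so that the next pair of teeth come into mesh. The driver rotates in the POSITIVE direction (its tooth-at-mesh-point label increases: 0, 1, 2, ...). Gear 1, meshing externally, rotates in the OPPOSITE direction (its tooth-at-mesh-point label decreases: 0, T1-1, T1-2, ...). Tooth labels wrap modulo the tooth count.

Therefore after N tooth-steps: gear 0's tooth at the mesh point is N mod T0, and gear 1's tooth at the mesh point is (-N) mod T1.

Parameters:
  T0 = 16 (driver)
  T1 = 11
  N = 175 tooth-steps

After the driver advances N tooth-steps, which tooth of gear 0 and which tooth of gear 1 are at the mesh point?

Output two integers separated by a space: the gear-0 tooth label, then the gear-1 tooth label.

Gear 0 (driver, T0=16): tooth at mesh = N mod T0
  175 = 10 * 16 + 15, so 175 mod 16 = 15
  gear 0 tooth = 15
Gear 1 (driven, T1=11): tooth at mesh = (-N) mod T1
  175 = 15 * 11 + 10, so 175 mod 11 = 10
  (-175) mod 11 = (-10) mod 11 = 11 - 10 = 1
Mesh after 175 steps: gear-0 tooth 15 meets gear-1 tooth 1

Answer: 15 1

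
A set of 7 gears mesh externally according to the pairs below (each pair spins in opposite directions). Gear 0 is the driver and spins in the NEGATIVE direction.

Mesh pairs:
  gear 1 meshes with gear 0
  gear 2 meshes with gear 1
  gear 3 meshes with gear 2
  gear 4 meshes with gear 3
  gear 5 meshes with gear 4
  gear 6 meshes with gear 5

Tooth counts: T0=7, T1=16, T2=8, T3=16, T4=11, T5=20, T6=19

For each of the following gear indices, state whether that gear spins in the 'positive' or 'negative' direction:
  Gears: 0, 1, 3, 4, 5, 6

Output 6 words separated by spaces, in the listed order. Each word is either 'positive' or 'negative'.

Answer: negative positive positive negative positive negative

Derivation:
Gear 0 (driver): negative (depth 0)
  gear 1: meshes with gear 0 -> depth 1 -> positive (opposite of gear 0)
  gear 2: meshes with gear 1 -> depth 2 -> negative (opposite of gear 1)
  gear 3: meshes with gear 2 -> depth 3 -> positive (opposite of gear 2)
  gear 4: meshes with gear 3 -> depth 4 -> negative (opposite of gear 3)
  gear 5: meshes with gear 4 -> depth 5 -> positive (opposite of gear 4)
  gear 6: meshes with gear 5 -> depth 6 -> negative (opposite of gear 5)
Queried indices 0, 1, 3, 4, 5, 6 -> negative, positive, positive, negative, positive, negative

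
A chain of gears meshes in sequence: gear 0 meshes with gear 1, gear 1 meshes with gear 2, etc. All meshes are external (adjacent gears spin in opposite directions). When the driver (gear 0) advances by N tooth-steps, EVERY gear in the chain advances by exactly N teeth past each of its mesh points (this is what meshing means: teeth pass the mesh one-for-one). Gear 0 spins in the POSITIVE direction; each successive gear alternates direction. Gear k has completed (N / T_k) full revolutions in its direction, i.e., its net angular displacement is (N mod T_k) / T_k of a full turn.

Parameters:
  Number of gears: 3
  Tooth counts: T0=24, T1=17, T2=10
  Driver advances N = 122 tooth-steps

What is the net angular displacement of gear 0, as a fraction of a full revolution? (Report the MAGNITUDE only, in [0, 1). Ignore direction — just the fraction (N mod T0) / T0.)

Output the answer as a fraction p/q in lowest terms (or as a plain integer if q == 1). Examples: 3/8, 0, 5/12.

Answer: 1/12

Derivation:
Chain of 3 gears, tooth counts: [24, 17, 10]
  gear 0: T0=24, direction=positive, advance = 122 mod 24 = 2 teeth = 2/24 turn
  gear 1: T1=17, direction=negative, advance = 122 mod 17 = 3 teeth = 3/17 turn
  gear 2: T2=10, direction=positive, advance = 122 mod 10 = 2 teeth = 2/10 turn
Gear 0: 122 mod 24 = 2
Fraction = 2 / 24 = 1/12 (gcd(2,24)=2) = 1/12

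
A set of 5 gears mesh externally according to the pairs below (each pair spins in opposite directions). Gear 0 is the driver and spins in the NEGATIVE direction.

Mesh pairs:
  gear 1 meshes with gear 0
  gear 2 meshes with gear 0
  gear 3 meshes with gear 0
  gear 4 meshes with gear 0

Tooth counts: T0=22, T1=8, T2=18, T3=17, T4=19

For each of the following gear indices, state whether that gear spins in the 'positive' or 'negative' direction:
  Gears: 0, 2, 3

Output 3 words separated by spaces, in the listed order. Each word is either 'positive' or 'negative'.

Answer: negative positive positive

Derivation:
Gear 0 (driver): negative (depth 0)
  gear 1: meshes with gear 0 -> depth 1 -> positive (opposite of gear 0)
  gear 2: meshes with gear 0 -> depth 1 -> positive (opposite of gear 0)
  gear 3: meshes with gear 0 -> depth 1 -> positive (opposite of gear 0)
  gear 4: meshes with gear 0 -> depth 1 -> positive (opposite of gear 0)
Queried indices 0, 2, 3 -> negative, positive, positive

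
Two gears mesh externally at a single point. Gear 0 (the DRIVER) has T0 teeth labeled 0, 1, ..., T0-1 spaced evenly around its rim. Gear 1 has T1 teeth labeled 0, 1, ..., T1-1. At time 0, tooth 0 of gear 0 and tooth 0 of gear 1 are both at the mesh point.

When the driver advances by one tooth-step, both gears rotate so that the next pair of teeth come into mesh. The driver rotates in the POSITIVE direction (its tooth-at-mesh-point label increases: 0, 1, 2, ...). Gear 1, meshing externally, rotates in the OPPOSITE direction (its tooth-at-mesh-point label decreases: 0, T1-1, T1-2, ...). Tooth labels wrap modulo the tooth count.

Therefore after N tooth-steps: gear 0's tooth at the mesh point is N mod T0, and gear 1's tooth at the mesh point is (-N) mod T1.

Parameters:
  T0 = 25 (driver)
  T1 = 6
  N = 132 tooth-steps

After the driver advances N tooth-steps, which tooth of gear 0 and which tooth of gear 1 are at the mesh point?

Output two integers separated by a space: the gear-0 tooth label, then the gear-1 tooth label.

Gear 0 (driver, T0=25): tooth at mesh = N mod T0
  132 = 5 * 25 + 7, so 132 mod 25 = 7
  gear 0 tooth = 7
Gear 1 (driven, T1=6): tooth at mesh = (-N) mod T1
  132 = 22 * 6 + 0, so 132 mod 6 = 0
  (-132) mod 6 = 0
Mesh after 132 steps: gear-0 tooth 7 meets gear-1 tooth 0

Answer: 7 0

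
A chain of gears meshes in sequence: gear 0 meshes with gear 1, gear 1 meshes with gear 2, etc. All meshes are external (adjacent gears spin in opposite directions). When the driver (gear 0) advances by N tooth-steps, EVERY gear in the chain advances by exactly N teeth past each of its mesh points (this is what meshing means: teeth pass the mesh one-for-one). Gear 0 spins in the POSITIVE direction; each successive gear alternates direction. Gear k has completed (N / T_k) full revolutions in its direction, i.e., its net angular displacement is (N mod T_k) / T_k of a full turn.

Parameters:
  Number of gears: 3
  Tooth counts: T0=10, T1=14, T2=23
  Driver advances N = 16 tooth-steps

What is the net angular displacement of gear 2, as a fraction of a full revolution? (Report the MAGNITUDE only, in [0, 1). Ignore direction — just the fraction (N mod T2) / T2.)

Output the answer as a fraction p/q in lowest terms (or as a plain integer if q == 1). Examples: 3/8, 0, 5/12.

Chain of 3 gears, tooth counts: [10, 14, 23]
  gear 0: T0=10, direction=positive, advance = 16 mod 10 = 6 teeth = 6/10 turn
  gear 1: T1=14, direction=negative, advance = 16 mod 14 = 2 teeth = 2/14 turn
  gear 2: T2=23, direction=positive, advance = 16 mod 23 = 16 teeth = 16/23 turn
Gear 2: 16 mod 23 = 16
Fraction = 16 / 23 = 16/23 (gcd(16,23)=1) = 16/23

Answer: 16/23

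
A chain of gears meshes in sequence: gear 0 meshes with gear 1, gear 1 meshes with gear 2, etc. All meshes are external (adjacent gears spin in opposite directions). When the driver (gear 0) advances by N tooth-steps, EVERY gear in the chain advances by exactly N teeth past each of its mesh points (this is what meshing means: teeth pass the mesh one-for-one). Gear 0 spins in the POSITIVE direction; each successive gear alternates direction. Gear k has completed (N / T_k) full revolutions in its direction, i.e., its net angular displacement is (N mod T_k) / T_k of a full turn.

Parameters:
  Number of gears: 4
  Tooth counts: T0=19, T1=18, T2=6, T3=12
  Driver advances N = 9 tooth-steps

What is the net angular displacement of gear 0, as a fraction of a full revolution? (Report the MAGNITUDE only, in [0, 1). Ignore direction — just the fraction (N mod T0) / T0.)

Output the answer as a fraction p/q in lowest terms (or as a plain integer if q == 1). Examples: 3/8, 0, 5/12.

Answer: 9/19

Derivation:
Chain of 4 gears, tooth counts: [19, 18, 6, 12]
  gear 0: T0=19, direction=positive, advance = 9 mod 19 = 9 teeth = 9/19 turn
  gear 1: T1=18, direction=negative, advance = 9 mod 18 = 9 teeth = 9/18 turn
  gear 2: T2=6, direction=positive, advance = 9 mod 6 = 3 teeth = 3/6 turn
  gear 3: T3=12, direction=negative, advance = 9 mod 12 = 9 teeth = 9/12 turn
Gear 0: 9 mod 19 = 9
Fraction = 9 / 19 = 9/19 (gcd(9,19)=1) = 9/19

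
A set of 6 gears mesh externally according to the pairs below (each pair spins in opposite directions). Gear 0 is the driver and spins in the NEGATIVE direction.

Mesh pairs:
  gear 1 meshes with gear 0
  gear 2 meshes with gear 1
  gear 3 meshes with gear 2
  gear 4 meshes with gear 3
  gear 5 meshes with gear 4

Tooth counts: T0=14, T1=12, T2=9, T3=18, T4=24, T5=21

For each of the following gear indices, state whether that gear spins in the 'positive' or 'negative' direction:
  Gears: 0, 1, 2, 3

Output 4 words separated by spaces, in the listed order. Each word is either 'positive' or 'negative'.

Gear 0 (driver): negative (depth 0)
  gear 1: meshes with gear 0 -> depth 1 -> positive (opposite of gear 0)
  gear 2: meshes with gear 1 -> depth 2 -> negative (opposite of gear 1)
  gear 3: meshes with gear 2 -> depth 3 -> positive (opposite of gear 2)
  gear 4: meshes with gear 3 -> depth 4 -> negative (opposite of gear 3)
  gear 5: meshes with gear 4 -> depth 5 -> positive (opposite of gear 4)
Queried indices 0, 1, 2, 3 -> negative, positive, negative, positive

Answer: negative positive negative positive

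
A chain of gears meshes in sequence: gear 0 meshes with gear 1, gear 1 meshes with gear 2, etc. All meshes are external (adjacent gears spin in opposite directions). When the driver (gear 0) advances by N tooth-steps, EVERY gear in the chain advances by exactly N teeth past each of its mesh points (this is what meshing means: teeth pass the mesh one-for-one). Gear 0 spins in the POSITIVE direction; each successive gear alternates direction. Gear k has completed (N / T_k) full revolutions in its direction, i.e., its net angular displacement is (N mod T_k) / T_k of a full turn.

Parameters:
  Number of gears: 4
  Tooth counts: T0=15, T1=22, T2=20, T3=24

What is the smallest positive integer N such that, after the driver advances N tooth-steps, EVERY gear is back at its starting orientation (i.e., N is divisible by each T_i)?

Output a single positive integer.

Gear k returns to start when N is a multiple of T_k.
All gears at start simultaneously when N is a common multiple of [15, 22, 20, 24]; the smallest such N is lcm(15, 22, 20, 24).
Start: lcm = T0 = 15
Fold in T1=22: gcd(15, 22) = 1; lcm(15, 22) = 15 * 22 / 1 = 330 / 1 = 330
Fold in T2=20: gcd(330, 20) = 10; lcm(330, 20) = 330 * 20 / 10 = 6600 / 10 = 660
Fold in T3=24: gcd(660, 24) = 12; lcm(660, 24) = 660 * 24 / 12 = 15840 / 12 = 1320
Full cycle length = 1320

Answer: 1320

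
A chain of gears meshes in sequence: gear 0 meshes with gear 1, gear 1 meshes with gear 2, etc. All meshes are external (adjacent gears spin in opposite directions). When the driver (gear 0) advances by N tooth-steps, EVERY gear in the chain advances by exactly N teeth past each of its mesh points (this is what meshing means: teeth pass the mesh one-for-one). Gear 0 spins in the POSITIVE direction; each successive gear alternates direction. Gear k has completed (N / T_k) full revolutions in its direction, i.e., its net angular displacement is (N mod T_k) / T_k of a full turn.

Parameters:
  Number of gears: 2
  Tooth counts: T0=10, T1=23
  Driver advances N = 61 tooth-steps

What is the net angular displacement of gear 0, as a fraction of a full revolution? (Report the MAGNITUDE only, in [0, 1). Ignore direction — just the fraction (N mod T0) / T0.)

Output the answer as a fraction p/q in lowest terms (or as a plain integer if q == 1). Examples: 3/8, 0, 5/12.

Chain of 2 gears, tooth counts: [10, 23]
  gear 0: T0=10, direction=positive, advance = 61 mod 10 = 1 teeth = 1/10 turn
  gear 1: T1=23, direction=negative, advance = 61 mod 23 = 15 teeth = 15/23 turn
Gear 0: 61 mod 10 = 1
Fraction = 1 / 10 = 1/10 (gcd(1,10)=1) = 1/10

Answer: 1/10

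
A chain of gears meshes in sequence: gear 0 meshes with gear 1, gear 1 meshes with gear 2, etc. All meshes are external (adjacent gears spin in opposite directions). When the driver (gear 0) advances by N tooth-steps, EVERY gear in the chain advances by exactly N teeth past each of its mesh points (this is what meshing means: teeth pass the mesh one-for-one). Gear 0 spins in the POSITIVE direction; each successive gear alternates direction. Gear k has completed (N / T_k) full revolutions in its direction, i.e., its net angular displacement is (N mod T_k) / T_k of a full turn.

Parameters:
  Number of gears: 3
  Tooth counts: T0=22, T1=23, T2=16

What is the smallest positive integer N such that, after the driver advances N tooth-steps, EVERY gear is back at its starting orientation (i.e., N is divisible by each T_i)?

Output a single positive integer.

Gear k returns to start when N is a multiple of T_k.
All gears at start simultaneously when N is a common multiple of [22, 23, 16]; the smallest such N is lcm(22, 23, 16).
Start: lcm = T0 = 22
Fold in T1=23: gcd(22, 23) = 1; lcm(22, 23) = 22 * 23 / 1 = 506 / 1 = 506
Fold in T2=16: gcd(506, 16) = 2; lcm(506, 16) = 506 * 16 / 2 = 8096 / 2 = 4048
Full cycle length = 4048

Answer: 4048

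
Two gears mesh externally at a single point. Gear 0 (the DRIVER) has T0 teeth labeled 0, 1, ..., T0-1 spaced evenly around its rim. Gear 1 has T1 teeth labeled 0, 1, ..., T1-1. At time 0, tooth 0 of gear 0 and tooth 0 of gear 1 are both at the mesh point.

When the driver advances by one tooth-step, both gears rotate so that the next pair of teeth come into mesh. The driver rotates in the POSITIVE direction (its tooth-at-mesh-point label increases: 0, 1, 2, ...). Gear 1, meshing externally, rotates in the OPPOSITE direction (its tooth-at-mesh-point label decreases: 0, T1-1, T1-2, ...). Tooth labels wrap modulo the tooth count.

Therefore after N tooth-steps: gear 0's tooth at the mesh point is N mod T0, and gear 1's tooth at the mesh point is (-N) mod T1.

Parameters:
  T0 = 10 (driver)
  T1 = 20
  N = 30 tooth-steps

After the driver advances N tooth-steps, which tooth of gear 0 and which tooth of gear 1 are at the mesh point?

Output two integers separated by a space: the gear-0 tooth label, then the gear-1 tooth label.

Gear 0 (driver, T0=10): tooth at mesh = N mod T0
  30 = 3 * 10 + 0, so 30 mod 10 = 0
  gear 0 tooth = 0
Gear 1 (driven, T1=20): tooth at mesh = (-N) mod T1
  30 = 1 * 20 + 10, so 30 mod 20 = 10
  (-30) mod 20 = (-10) mod 20 = 20 - 10 = 10
Mesh after 30 steps: gear-0 tooth 0 meets gear-1 tooth 10

Answer: 0 10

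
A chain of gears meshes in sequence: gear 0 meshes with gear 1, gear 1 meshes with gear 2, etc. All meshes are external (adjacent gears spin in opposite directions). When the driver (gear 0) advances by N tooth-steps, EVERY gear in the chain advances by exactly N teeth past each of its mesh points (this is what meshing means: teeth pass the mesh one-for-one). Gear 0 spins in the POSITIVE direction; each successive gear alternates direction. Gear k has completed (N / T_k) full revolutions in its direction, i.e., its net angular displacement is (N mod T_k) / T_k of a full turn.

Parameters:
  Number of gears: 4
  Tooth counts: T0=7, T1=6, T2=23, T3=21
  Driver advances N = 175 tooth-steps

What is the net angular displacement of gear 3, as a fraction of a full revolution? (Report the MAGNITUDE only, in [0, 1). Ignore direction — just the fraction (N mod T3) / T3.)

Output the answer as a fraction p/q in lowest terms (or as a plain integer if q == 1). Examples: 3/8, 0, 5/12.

Chain of 4 gears, tooth counts: [7, 6, 23, 21]
  gear 0: T0=7, direction=positive, advance = 175 mod 7 = 0 teeth = 0/7 turn
  gear 1: T1=6, direction=negative, advance = 175 mod 6 = 1 teeth = 1/6 turn
  gear 2: T2=23, direction=positive, advance = 175 mod 23 = 14 teeth = 14/23 turn
  gear 3: T3=21, direction=negative, advance = 175 mod 21 = 7 teeth = 7/21 turn
Gear 3: 175 mod 21 = 7
Fraction = 7 / 21 = 1/3 (gcd(7,21)=7) = 1/3

Answer: 1/3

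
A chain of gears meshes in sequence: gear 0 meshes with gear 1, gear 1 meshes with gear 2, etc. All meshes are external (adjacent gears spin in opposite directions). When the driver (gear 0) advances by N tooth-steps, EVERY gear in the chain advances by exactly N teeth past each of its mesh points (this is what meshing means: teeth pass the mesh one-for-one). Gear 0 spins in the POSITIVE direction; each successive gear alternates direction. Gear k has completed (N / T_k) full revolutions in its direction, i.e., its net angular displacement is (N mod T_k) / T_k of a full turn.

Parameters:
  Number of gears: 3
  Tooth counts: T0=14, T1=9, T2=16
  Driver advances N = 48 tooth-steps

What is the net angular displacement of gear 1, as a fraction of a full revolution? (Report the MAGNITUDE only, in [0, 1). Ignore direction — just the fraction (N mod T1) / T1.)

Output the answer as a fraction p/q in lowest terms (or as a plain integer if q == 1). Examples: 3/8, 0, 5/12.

Answer: 1/3

Derivation:
Chain of 3 gears, tooth counts: [14, 9, 16]
  gear 0: T0=14, direction=positive, advance = 48 mod 14 = 6 teeth = 6/14 turn
  gear 1: T1=9, direction=negative, advance = 48 mod 9 = 3 teeth = 3/9 turn
  gear 2: T2=16, direction=positive, advance = 48 mod 16 = 0 teeth = 0/16 turn
Gear 1: 48 mod 9 = 3
Fraction = 3 / 9 = 1/3 (gcd(3,9)=3) = 1/3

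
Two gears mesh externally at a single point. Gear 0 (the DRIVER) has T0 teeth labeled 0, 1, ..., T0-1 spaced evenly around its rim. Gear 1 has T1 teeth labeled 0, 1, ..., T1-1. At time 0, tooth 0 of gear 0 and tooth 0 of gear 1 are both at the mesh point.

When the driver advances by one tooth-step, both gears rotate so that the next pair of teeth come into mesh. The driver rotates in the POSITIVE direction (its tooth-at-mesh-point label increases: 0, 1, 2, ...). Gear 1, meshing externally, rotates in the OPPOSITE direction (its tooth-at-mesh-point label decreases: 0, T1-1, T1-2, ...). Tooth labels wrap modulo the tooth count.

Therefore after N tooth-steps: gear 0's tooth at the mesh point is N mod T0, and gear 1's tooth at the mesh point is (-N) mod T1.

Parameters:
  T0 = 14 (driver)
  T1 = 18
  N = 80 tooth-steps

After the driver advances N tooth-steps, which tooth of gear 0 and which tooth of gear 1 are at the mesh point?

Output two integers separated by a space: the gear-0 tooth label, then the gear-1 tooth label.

Answer: 10 10

Derivation:
Gear 0 (driver, T0=14): tooth at mesh = N mod T0
  80 = 5 * 14 + 10, so 80 mod 14 = 10
  gear 0 tooth = 10
Gear 1 (driven, T1=18): tooth at mesh = (-N) mod T1
  80 = 4 * 18 + 8, so 80 mod 18 = 8
  (-80) mod 18 = (-8) mod 18 = 18 - 8 = 10
Mesh after 80 steps: gear-0 tooth 10 meets gear-1 tooth 10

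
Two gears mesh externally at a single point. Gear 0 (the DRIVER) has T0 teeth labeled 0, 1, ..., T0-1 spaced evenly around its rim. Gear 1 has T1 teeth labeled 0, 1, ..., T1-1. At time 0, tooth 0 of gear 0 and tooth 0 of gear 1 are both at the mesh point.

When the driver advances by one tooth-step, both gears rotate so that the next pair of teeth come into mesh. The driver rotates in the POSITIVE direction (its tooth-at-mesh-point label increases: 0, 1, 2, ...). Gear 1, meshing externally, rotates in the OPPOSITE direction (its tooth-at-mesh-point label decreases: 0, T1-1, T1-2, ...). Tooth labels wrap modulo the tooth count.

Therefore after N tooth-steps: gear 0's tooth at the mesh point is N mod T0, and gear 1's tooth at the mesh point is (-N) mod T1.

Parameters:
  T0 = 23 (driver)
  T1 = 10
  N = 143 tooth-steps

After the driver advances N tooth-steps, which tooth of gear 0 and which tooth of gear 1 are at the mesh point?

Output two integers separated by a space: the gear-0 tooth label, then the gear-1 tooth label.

Answer: 5 7

Derivation:
Gear 0 (driver, T0=23): tooth at mesh = N mod T0
  143 = 6 * 23 + 5, so 143 mod 23 = 5
  gear 0 tooth = 5
Gear 1 (driven, T1=10): tooth at mesh = (-N) mod T1
  143 = 14 * 10 + 3, so 143 mod 10 = 3
  (-143) mod 10 = (-3) mod 10 = 10 - 3 = 7
Mesh after 143 steps: gear-0 tooth 5 meets gear-1 tooth 7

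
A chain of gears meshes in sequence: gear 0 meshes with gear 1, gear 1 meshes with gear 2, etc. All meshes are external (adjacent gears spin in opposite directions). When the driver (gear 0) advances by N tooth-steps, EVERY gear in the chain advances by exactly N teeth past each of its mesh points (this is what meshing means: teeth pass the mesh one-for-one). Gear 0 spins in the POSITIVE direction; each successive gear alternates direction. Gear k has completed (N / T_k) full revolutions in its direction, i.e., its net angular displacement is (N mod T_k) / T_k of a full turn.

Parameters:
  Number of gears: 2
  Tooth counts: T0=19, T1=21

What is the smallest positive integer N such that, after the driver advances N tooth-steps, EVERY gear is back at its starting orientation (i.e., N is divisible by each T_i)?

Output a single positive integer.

Gear k returns to start when N is a multiple of T_k.
All gears at start simultaneously when N is a common multiple of [19, 21]; the smallest such N is lcm(19, 21).
Start: lcm = T0 = 19
Fold in T1=21: gcd(19, 21) = 1; lcm(19, 21) = 19 * 21 / 1 = 399 / 1 = 399
Full cycle length = 399

Answer: 399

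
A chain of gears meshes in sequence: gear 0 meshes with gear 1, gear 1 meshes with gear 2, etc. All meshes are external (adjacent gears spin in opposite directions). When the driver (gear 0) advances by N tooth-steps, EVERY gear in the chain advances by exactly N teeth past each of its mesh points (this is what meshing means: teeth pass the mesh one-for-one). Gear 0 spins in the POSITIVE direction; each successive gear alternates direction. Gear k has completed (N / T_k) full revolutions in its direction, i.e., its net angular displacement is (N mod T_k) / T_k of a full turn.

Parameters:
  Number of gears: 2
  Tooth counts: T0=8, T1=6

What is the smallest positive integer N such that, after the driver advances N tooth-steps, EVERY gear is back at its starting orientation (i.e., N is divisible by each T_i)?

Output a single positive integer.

Gear k returns to start when N is a multiple of T_k.
All gears at start simultaneously when N is a common multiple of [8, 6]; the smallest such N is lcm(8, 6).
Start: lcm = T0 = 8
Fold in T1=6: gcd(8, 6) = 2; lcm(8, 6) = 8 * 6 / 2 = 48 / 2 = 24
Full cycle length = 24

Answer: 24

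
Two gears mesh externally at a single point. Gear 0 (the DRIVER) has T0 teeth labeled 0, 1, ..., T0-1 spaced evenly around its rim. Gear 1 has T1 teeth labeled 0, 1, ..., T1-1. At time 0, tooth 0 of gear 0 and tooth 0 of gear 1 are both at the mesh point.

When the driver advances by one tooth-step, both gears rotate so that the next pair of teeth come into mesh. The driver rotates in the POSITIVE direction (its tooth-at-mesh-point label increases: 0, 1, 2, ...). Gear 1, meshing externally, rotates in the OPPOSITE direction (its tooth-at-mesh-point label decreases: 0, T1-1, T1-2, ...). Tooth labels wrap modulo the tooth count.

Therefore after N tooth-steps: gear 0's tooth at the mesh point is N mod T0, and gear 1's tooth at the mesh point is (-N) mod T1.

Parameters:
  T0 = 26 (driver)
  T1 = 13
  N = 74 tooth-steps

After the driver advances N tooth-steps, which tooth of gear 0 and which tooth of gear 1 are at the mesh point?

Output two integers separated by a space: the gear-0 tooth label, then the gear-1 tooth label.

Gear 0 (driver, T0=26): tooth at mesh = N mod T0
  74 = 2 * 26 + 22, so 74 mod 26 = 22
  gear 0 tooth = 22
Gear 1 (driven, T1=13): tooth at mesh = (-N) mod T1
  74 = 5 * 13 + 9, so 74 mod 13 = 9
  (-74) mod 13 = (-9) mod 13 = 13 - 9 = 4
Mesh after 74 steps: gear-0 tooth 22 meets gear-1 tooth 4

Answer: 22 4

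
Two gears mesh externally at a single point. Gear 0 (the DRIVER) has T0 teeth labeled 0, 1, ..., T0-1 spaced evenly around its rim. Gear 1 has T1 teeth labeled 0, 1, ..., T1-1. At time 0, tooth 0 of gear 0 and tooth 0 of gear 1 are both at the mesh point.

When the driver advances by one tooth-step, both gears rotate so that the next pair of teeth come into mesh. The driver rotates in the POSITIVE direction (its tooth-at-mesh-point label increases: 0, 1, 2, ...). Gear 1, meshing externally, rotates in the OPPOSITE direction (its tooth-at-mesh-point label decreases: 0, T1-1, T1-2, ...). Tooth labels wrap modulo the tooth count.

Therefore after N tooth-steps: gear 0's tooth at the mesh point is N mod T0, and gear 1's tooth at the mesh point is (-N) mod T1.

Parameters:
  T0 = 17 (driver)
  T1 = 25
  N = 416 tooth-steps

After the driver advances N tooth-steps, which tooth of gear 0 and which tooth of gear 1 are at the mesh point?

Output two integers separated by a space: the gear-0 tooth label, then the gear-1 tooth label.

Answer: 8 9

Derivation:
Gear 0 (driver, T0=17): tooth at mesh = N mod T0
  416 = 24 * 17 + 8, so 416 mod 17 = 8
  gear 0 tooth = 8
Gear 1 (driven, T1=25): tooth at mesh = (-N) mod T1
  416 = 16 * 25 + 16, so 416 mod 25 = 16
  (-416) mod 25 = (-16) mod 25 = 25 - 16 = 9
Mesh after 416 steps: gear-0 tooth 8 meets gear-1 tooth 9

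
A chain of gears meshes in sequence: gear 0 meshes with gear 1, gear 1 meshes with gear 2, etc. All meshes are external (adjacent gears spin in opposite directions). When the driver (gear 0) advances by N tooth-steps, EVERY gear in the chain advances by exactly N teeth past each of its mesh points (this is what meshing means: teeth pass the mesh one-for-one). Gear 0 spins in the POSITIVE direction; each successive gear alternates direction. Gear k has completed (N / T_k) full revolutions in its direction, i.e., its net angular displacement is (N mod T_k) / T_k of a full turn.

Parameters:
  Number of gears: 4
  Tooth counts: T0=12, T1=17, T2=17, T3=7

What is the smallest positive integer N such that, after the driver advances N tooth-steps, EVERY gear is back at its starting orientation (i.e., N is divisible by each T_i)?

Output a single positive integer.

Gear k returns to start when N is a multiple of T_k.
All gears at start simultaneously when N is a common multiple of [12, 17, 17, 7]; the smallest such N is lcm(12, 17, 17, 7).
Start: lcm = T0 = 12
Fold in T1=17: gcd(12, 17) = 1; lcm(12, 17) = 12 * 17 / 1 = 204 / 1 = 204
Fold in T2=17: gcd(204, 17) = 17; lcm(204, 17) = 204 * 17 / 17 = 3468 / 17 = 204
Fold in T3=7: gcd(204, 7) = 1; lcm(204, 7) = 204 * 7 / 1 = 1428 / 1 = 1428
Full cycle length = 1428

Answer: 1428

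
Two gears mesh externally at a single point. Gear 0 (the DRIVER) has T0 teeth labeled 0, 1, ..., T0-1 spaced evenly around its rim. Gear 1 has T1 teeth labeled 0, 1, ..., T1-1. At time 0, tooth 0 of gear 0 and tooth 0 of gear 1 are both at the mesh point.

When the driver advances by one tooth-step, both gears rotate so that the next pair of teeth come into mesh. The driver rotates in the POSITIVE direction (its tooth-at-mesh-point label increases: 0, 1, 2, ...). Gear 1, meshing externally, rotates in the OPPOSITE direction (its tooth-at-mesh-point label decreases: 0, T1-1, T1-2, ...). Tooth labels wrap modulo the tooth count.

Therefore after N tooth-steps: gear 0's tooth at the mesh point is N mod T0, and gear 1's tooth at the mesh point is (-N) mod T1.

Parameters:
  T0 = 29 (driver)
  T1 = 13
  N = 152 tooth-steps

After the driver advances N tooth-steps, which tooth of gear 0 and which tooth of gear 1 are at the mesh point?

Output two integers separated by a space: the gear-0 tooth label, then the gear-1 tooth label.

Gear 0 (driver, T0=29): tooth at mesh = N mod T0
  152 = 5 * 29 + 7, so 152 mod 29 = 7
  gear 0 tooth = 7
Gear 1 (driven, T1=13): tooth at mesh = (-N) mod T1
  152 = 11 * 13 + 9, so 152 mod 13 = 9
  (-152) mod 13 = (-9) mod 13 = 13 - 9 = 4
Mesh after 152 steps: gear-0 tooth 7 meets gear-1 tooth 4

Answer: 7 4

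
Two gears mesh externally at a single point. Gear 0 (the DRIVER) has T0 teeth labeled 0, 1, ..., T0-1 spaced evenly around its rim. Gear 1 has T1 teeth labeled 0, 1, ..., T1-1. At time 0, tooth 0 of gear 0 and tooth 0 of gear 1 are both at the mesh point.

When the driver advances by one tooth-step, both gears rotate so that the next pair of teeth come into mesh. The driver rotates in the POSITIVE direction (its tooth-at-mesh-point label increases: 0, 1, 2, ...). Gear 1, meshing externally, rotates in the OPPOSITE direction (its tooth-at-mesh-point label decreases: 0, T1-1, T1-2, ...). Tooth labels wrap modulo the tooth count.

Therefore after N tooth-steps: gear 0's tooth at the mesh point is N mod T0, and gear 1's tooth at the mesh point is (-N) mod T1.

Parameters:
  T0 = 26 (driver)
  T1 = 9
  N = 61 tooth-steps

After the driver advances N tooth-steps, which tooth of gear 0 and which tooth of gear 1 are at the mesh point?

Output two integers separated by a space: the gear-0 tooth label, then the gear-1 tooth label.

Gear 0 (driver, T0=26): tooth at mesh = N mod T0
  61 = 2 * 26 + 9, so 61 mod 26 = 9
  gear 0 tooth = 9
Gear 1 (driven, T1=9): tooth at mesh = (-N) mod T1
  61 = 6 * 9 + 7, so 61 mod 9 = 7
  (-61) mod 9 = (-7) mod 9 = 9 - 7 = 2
Mesh after 61 steps: gear-0 tooth 9 meets gear-1 tooth 2

Answer: 9 2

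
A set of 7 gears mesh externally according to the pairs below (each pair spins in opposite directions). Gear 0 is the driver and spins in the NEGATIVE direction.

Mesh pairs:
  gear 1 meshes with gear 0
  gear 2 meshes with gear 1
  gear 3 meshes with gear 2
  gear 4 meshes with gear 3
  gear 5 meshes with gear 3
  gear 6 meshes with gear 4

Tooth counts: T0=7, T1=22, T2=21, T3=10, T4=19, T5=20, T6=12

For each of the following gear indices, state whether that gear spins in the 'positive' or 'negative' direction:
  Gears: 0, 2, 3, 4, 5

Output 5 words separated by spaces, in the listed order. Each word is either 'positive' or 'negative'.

Answer: negative negative positive negative negative

Derivation:
Gear 0 (driver): negative (depth 0)
  gear 1: meshes with gear 0 -> depth 1 -> positive (opposite of gear 0)
  gear 2: meshes with gear 1 -> depth 2 -> negative (opposite of gear 1)
  gear 3: meshes with gear 2 -> depth 3 -> positive (opposite of gear 2)
  gear 4: meshes with gear 3 -> depth 4 -> negative (opposite of gear 3)
  gear 5: meshes with gear 3 -> depth 4 -> negative (opposite of gear 3)
  gear 6: meshes with gear 4 -> depth 5 -> positive (opposite of gear 4)
Queried indices 0, 2, 3, 4, 5 -> negative, negative, positive, negative, negative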